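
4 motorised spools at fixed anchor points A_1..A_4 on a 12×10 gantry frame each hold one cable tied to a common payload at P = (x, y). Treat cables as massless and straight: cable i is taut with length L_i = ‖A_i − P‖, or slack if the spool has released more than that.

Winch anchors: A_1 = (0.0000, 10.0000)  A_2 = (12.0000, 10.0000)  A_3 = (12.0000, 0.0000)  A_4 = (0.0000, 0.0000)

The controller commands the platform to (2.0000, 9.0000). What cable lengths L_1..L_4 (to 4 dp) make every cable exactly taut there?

cable 1: Δx=-2.0000, Δy=1.0000; L_1 = √(Δx²+Δy²) = 2.2361
cable 2: Δx=10.0000, Δy=1.0000; L_2 = √(Δx²+Δy²) = 10.0499
cable 3: Δx=10.0000, Δy=-9.0000; L_3 = √(Δx²+Δy²) = 13.4536
cable 4: Δx=-2.0000, Δy=-9.0000; L_4 = √(Δx²+Δy²) = 9.2195

(2.2361, 10.0499, 13.4536, 9.2195)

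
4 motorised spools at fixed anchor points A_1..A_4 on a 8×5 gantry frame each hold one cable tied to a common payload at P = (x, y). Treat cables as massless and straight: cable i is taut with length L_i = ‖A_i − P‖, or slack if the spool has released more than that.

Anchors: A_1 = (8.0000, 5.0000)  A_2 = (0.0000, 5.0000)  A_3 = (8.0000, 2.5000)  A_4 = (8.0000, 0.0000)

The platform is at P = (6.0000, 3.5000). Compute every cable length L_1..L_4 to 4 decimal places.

L_1: Δ = A_1−P = (2.0000, 1.5000) → ‖Δ‖ = √6.2500 = 2.5000
L_2: Δ = A_2−P = (-6.0000, 1.5000) → ‖Δ‖ = √38.2500 = 6.1847
L_3: Δ = A_3−P = (2.0000, -1.0000) → ‖Δ‖ = √5.0000 = 2.2361
L_4: Δ = A_4−P = (2.0000, -3.5000) → ‖Δ‖ = √16.2500 = 4.0311

(2.5000, 6.1847, 2.2361, 4.0311)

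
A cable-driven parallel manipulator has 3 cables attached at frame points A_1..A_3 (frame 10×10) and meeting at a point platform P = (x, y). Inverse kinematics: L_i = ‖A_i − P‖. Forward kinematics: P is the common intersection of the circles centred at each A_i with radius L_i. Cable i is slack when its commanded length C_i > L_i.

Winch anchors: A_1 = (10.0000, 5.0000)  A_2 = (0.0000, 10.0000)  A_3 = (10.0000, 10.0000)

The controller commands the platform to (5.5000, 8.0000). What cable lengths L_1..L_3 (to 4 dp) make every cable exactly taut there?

(5.4083, 5.8523, 4.9244)

L_1 = √((10.0000−5.5000)² + (5.0000−8.0000)²) = 5.4083
L_2 = √((0.0000−5.5000)² + (10.0000−8.0000)²) = 5.8523
L_3 = √((10.0000−5.5000)² + (10.0000−8.0000)²) = 4.9244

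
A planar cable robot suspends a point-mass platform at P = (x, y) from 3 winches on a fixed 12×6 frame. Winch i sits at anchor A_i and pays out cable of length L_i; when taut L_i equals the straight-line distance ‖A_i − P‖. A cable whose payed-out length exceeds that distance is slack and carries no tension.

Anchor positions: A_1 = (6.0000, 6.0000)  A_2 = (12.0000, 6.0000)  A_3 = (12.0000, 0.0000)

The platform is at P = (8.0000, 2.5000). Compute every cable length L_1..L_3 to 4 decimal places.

(4.0311, 5.3151, 4.7170)

L_1 = √((6.0000−8.0000)² + (6.0000−2.5000)²) = 4.0311
L_2 = √((12.0000−8.0000)² + (6.0000−2.5000)²) = 5.3151
L_3 = √((12.0000−8.0000)² + (0.0000−2.5000)²) = 4.7170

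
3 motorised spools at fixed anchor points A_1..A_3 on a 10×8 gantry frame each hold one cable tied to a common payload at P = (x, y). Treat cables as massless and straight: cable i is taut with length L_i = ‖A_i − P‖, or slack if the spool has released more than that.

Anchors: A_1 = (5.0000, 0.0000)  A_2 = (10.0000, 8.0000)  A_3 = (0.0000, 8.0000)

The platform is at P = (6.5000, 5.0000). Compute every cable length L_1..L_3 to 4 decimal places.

(5.2202, 4.6098, 7.1589)

L_1 = √((5.0000−6.5000)² + (0.0000−5.0000)²) = 5.2202
L_2 = √((10.0000−6.5000)² + (8.0000−5.0000)²) = 4.6098
L_3 = √((0.0000−6.5000)² + (8.0000−5.0000)²) = 7.1589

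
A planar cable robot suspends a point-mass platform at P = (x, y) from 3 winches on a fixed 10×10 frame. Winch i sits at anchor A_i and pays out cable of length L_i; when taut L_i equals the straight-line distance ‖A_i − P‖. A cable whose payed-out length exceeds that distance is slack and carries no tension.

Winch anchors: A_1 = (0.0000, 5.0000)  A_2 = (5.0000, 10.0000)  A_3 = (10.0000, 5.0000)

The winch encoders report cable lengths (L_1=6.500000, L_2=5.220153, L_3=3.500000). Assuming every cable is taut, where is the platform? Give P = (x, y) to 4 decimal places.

(6.5000, 5.0000)

circle eqns → linear via eq_j − eq_1; set q_j = A_j·A_j − L_j²
q_1 = 0.0000+25.0000−42.2500 = -17.2500
-10.0000·x − 10.0000·y = q_1−q_2 = -115.0000
-20.0000·x + 0.0000·y = q_1−q_3 = -130.0000
solve first two rows → x=6.5000, y=5.0000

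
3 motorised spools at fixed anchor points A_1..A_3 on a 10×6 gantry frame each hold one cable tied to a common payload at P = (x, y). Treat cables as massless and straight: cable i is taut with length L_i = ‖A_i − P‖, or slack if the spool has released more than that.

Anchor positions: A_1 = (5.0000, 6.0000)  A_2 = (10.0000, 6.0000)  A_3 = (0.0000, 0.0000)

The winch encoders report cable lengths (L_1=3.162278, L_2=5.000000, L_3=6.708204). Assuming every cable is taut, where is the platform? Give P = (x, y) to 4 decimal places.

(6.0000, 3.0000)

expand ‖A_i−P‖²=L_i² and subtract eq 1 (q_i ≔ ‖A_i‖²−L_i²)
q_1 = 25.0000+36.0000−10.0000 = 51.0000
eq1−eq2 → [-10.0000  0.0000]·P = -60.0000
eq1−eq3 → [10.0000  12.0000]·P = 96.0000
2×2 solve → P = (6.0000, 3.0000)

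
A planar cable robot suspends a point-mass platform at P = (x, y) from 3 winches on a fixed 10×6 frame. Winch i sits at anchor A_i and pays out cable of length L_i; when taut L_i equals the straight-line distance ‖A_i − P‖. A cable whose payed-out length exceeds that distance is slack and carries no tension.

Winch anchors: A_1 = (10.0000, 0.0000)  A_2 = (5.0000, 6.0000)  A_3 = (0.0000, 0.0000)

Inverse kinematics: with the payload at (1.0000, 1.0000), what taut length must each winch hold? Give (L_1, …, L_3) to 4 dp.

(9.0554, 6.4031, 1.4142)

cable 1: Δx=9.0000, Δy=-1.0000; L_1 = √(Δx²+Δy²) = 9.0554
cable 2: Δx=4.0000, Δy=5.0000; L_2 = √(Δx²+Δy²) = 6.4031
cable 3: Δx=-1.0000, Δy=-1.0000; L_3 = √(Δx²+Δy²) = 1.4142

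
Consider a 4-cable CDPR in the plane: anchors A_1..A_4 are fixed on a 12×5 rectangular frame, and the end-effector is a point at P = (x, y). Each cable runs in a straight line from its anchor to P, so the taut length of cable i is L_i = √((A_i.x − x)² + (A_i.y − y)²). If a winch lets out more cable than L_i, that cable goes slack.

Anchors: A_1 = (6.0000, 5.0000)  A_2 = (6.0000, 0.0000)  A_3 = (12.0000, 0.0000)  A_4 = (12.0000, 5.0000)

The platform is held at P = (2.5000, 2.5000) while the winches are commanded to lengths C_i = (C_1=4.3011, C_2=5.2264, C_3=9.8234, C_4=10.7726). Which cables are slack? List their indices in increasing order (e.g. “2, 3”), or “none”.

2, 4

i=1: geometric 4.3012 vs commanded 4.3011 ⇒ taut
i=2: geometric 4.3012 vs commanded 5.2264 ⇒ slack
i=3: geometric 9.8234 vs commanded 9.8234 ⇒ taut
i=4: geometric 9.8234 vs commanded 10.7726 ⇒ slack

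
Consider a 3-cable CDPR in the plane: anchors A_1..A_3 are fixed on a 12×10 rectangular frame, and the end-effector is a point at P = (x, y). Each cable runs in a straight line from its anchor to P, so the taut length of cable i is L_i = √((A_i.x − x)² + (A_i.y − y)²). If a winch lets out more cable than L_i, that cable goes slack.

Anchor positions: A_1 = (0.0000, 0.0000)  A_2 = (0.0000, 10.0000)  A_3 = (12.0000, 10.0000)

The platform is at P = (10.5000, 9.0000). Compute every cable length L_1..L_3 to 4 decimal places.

L_1 = √((0.0000−10.5000)² + (0.0000−9.0000)²) = 13.8293
L_2 = √((0.0000−10.5000)² + (10.0000−9.0000)²) = 10.5475
L_3 = √((12.0000−10.5000)² + (10.0000−9.0000)²) = 1.8028

(13.8293, 10.5475, 1.8028)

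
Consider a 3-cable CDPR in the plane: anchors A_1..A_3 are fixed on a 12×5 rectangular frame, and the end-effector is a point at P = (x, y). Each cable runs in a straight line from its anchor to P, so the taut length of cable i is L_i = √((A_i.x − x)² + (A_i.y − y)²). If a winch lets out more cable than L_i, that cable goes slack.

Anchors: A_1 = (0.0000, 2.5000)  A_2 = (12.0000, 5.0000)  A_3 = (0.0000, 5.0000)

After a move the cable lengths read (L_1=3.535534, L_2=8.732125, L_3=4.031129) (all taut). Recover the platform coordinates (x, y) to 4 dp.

(3.5000, 3.0000)

circle eqns → linear via eq_j − eq_1; set k_j = A_j·A_j − L_j²
k_1 = 0.0000+6.2500−12.5000 = -6.2500
-24.0000·x − 5.0000·y = k_1−k_2 = -99.0000
0.0000·x − 5.0000·y = k_1−k_3 = -15.0000
solve first two rows → x=3.5000, y=3.0000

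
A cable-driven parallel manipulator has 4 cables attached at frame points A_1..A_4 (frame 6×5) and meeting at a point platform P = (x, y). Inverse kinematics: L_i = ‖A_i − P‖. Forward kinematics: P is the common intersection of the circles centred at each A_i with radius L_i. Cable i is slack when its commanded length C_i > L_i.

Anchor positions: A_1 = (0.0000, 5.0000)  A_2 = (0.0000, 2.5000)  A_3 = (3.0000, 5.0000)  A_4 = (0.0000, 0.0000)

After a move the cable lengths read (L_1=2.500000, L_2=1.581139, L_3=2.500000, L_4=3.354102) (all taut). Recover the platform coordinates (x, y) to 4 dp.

circle eqns → linear via eq_j − eq_1; set c_j = A_j·A_j − L_j²
c_1 = 0.0000+25.0000−6.2500 = 18.7500
0.0000·x + 5.0000·y = c_1−c_2 = 15.0000
-6.0000·x + 0.0000·y = c_1−c_3 = -9.0000
0.0000·x + 10.0000·y = c_1−c_4 = 30.0000
solve first two rows → x=1.5000, y=3.0000
check cable 4: ‖A_4−P‖² = 11.2500 ≈ L_4² = 11.2500 ✓

(1.5000, 3.0000)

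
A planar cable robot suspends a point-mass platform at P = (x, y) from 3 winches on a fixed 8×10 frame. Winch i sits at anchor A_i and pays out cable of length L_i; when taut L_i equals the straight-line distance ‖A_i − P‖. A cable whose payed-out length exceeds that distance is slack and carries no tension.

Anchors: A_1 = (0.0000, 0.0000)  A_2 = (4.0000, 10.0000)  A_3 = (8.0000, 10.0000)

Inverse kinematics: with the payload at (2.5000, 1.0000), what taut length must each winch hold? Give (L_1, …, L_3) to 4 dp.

L_1: Δ = A_1−P = (-2.5000, -1.0000) → ‖Δ‖ = √7.2500 = 2.6926
L_2: Δ = A_2−P = (1.5000, 9.0000) → ‖Δ‖ = √83.2500 = 9.1241
L_3: Δ = A_3−P = (5.5000, 9.0000) → ‖Δ‖ = √111.2500 = 10.5475

(2.6926, 9.1241, 10.5475)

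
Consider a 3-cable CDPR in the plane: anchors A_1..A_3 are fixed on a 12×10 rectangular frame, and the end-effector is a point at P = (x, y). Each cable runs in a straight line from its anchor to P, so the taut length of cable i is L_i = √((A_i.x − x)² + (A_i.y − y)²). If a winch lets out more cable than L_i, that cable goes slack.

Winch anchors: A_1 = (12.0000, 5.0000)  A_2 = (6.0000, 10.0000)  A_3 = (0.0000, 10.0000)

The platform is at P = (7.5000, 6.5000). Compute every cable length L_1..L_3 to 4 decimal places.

(4.7434, 3.8079, 8.2765)

cable 1: Δx=4.5000, Δy=-1.5000; L_1 = √(Δx²+Δy²) = 4.7434
cable 2: Δx=-1.5000, Δy=3.5000; L_2 = √(Δx²+Δy²) = 3.8079
cable 3: Δx=-7.5000, Δy=3.5000; L_3 = √(Δx²+Δy²) = 8.2765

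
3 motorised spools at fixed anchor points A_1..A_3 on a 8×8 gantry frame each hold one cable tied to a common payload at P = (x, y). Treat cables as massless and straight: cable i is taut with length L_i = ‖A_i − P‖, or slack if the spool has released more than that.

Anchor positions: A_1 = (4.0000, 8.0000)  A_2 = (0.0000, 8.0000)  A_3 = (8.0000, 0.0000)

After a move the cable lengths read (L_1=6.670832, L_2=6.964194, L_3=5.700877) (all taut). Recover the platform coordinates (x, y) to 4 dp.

each cable: (A_i−P)·(A_i−P) = L_i²; let q_i = ‖A_i‖²−L_i²
q_1 = 16.0000+64.0000−44.5000 = 35.5000
row 1: 8.0000x + 0.0000y = 20.0000  (q_2=15.5000)
row 2: -8.0000x + 16.0000y = 4.0000  (q_3=31.5000)
Cramer on rows 1–2 → x = 2.5000, y = 1.5000

(2.5000, 1.5000)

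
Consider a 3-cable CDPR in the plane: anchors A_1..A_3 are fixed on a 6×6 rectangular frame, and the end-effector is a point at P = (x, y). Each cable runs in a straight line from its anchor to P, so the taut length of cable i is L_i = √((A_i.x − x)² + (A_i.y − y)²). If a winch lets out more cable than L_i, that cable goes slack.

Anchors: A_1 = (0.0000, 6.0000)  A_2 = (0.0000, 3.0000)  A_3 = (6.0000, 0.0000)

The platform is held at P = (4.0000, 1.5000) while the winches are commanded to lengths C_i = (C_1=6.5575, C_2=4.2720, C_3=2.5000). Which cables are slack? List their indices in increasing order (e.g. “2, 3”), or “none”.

1

cable 1: L_1 = ‖A_1−P‖ = 6.0208;  C_1 = 6.5575 → slack
cable 2: L_2 = ‖A_2−P‖ = 4.2720;  C_2 = 4.2720 → taut
cable 3: L_3 = ‖A_3−P‖ = 2.5000;  C_3 = 2.5000 → taut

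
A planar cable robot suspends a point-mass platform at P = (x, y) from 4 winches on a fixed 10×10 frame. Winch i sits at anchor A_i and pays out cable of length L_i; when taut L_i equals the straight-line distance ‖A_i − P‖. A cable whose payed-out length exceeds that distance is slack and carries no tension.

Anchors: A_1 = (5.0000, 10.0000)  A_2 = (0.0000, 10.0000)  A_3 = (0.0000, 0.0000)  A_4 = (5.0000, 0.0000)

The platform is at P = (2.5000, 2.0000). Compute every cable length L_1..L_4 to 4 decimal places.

(8.3815, 8.3815, 3.2016, 3.2016)

L_1: Δ = A_1−P = (2.5000, 8.0000) → ‖Δ‖ = √70.2500 = 8.3815
L_2: Δ = A_2−P = (-2.5000, 8.0000) → ‖Δ‖ = √70.2500 = 8.3815
L_3: Δ = A_3−P = (-2.5000, -2.0000) → ‖Δ‖ = √10.2500 = 3.2016
L_4: Δ = A_4−P = (2.5000, -2.0000) → ‖Δ‖ = √10.2500 = 3.2016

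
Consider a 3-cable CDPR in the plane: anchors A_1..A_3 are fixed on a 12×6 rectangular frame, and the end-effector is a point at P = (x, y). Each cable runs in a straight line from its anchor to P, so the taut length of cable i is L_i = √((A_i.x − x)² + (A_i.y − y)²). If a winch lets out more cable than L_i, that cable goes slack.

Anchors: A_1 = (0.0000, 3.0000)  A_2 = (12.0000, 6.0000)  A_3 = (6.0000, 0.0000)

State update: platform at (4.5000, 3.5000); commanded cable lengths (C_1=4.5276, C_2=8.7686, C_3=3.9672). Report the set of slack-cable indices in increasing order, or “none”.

i=1: geometric 4.5277 vs commanded 4.5276 ⇒ taut
i=2: geometric 7.9057 vs commanded 8.7686 ⇒ slack
i=3: geometric 3.8079 vs commanded 3.9672 ⇒ slack

2, 3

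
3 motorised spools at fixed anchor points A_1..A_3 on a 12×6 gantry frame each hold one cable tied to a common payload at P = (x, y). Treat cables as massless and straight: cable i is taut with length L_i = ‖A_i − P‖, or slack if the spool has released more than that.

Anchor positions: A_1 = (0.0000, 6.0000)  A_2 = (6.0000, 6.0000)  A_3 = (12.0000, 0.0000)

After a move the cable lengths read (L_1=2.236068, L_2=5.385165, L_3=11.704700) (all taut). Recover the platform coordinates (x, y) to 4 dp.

expand ‖A_i−P‖²=L_i² and subtract eq 1 (c_i ≔ ‖A_i‖²−L_i²)
c_1 = 0.0000+36.0000−5.0000 = 31.0000
eq1−eq2 → [-12.0000  0.0000]·P = -12.0000
eq1−eq3 → [-24.0000  12.0000]·P = 24.0000
2×2 solve → P = (1.0000, 4.0000)

(1.0000, 4.0000)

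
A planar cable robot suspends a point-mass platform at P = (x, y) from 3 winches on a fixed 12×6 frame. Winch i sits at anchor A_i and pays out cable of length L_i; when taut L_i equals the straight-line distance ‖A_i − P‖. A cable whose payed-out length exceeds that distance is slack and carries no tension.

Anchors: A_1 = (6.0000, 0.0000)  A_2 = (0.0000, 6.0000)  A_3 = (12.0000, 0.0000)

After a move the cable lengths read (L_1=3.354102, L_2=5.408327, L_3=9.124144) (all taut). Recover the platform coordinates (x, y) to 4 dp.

(3.0000, 1.5000)

circle eqns → linear via eq_j − eq_1; set k_j = A_j·A_j − L_j²
k_1 = 36.0000+0.0000−11.2500 = 24.7500
12.0000·x − 12.0000·y = k_1−k_2 = 18.0000
-12.0000·x + 0.0000·y = k_1−k_3 = -36.0000
solve first two rows → x=3.0000, y=1.5000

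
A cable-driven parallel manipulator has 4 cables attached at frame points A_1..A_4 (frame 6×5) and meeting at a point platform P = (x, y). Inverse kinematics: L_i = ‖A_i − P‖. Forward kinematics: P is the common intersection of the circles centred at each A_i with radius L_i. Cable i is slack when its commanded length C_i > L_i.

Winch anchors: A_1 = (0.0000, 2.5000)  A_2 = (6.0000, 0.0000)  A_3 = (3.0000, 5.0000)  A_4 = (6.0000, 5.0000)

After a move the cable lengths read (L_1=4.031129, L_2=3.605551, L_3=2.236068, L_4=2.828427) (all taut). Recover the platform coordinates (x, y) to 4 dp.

circle eqns → linear via eq_j − eq_1; set c_j = A_j·A_j − L_j²
c_1 = 0.0000+6.2500−16.2500 = -10.0000
-12.0000·x + 5.0000·y = c_1−c_2 = -33.0000
-6.0000·x − 5.0000·y = c_1−c_3 = -39.0000
-12.0000·x − 5.0000·y = c_1−c_4 = -63.0000
solve first two rows → x=4.0000, y=3.0000
check cable 4: ‖A_4−P‖² = 8.0000 ≈ L_4² = 8.0000 ✓

(4.0000, 3.0000)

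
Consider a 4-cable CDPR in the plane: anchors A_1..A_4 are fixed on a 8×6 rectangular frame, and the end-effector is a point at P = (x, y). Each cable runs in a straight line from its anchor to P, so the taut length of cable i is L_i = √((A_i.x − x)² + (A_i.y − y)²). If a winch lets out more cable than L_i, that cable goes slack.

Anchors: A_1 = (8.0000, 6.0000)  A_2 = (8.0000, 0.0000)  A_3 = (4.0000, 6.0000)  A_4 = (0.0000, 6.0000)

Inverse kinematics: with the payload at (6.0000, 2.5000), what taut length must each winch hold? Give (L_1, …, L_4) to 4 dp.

(4.0311, 3.2016, 4.0311, 6.9462)

cable 1: Δx=2.0000, Δy=3.5000; L_1 = √(Δx²+Δy²) = 4.0311
cable 2: Δx=2.0000, Δy=-2.5000; L_2 = √(Δx²+Δy²) = 3.2016
cable 3: Δx=-2.0000, Δy=3.5000; L_3 = √(Δx²+Δy²) = 4.0311
cable 4: Δx=-6.0000, Δy=3.5000; L_4 = √(Δx²+Δy²) = 6.9462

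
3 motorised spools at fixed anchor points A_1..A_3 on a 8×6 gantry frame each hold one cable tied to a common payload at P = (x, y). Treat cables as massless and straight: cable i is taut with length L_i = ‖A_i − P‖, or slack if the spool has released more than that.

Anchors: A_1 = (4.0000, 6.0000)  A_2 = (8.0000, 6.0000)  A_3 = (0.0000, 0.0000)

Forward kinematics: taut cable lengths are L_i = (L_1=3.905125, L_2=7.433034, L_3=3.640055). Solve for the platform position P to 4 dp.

expand ‖A_i−P‖²=L_i² and subtract eq 1 (q_i ≔ ‖A_i‖²−L_i²)
q_1 = 16.0000+36.0000−15.2500 = 36.7500
eq1−eq2 → [-8.0000  0.0000]·P = -8.0000
eq1−eq3 → [8.0000  12.0000]·P = 50.0000
2×2 solve → P = (1.0000, 3.5000)

(1.0000, 3.5000)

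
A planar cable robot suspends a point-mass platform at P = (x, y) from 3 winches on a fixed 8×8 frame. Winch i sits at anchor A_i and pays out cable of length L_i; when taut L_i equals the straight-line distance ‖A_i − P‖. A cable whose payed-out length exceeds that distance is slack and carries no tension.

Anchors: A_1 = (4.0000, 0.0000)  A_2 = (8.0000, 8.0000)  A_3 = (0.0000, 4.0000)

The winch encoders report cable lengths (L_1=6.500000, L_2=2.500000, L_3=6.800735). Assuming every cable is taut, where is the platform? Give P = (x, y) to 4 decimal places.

circle eqns → linear via eq_j − eq_1; set q_j = A_j·A_j − L_j²
q_1 = 16.0000+0.0000−42.2500 = -26.2500
-8.0000·x − 16.0000·y = q_1−q_2 = -148.0000
8.0000·x − 8.0000·y = q_1−q_3 = 4.0000
solve first two rows → x=6.5000, y=6.0000

(6.5000, 6.0000)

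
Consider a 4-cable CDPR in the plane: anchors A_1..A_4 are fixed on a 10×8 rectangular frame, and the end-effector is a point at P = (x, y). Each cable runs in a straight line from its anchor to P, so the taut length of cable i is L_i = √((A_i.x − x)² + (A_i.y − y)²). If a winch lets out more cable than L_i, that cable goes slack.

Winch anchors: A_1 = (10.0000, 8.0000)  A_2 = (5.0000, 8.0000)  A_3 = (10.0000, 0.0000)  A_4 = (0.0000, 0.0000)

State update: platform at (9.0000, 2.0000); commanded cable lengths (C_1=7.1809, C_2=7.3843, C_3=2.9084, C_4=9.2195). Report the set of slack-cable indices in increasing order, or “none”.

i=1: geometric 6.0828 vs commanded 7.1809 ⇒ slack
i=2: geometric 7.2111 vs commanded 7.3843 ⇒ slack
i=3: geometric 2.2361 vs commanded 2.9084 ⇒ slack
i=4: geometric 9.2195 vs commanded 9.2195 ⇒ taut

1, 2, 3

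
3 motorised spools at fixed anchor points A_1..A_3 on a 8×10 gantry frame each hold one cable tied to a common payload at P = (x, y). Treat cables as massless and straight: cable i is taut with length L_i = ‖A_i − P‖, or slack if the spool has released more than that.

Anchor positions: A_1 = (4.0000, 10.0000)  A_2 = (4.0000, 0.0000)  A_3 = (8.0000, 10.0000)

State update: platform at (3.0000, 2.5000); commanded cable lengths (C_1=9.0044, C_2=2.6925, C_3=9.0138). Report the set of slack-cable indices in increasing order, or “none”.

1

i=1: geometric 7.5664 vs commanded 9.0044 ⇒ slack
i=2: geometric 2.6926 vs commanded 2.6925 ⇒ taut
i=3: geometric 9.0139 vs commanded 9.0138 ⇒ taut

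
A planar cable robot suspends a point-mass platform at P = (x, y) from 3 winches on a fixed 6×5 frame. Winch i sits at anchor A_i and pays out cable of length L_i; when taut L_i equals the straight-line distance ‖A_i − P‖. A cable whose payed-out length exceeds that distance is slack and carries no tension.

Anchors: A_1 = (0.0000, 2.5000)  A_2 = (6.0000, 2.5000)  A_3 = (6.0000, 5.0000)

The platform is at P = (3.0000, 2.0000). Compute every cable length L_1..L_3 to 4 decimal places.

(3.0414, 3.0414, 4.2426)

L_1: Δ = A_1−P = (-3.0000, 0.5000) → ‖Δ‖ = √9.2500 = 3.0414
L_2: Δ = A_2−P = (3.0000, 0.5000) → ‖Δ‖ = √9.2500 = 3.0414
L_3: Δ = A_3−P = (3.0000, 3.0000) → ‖Δ‖ = √18.0000 = 4.2426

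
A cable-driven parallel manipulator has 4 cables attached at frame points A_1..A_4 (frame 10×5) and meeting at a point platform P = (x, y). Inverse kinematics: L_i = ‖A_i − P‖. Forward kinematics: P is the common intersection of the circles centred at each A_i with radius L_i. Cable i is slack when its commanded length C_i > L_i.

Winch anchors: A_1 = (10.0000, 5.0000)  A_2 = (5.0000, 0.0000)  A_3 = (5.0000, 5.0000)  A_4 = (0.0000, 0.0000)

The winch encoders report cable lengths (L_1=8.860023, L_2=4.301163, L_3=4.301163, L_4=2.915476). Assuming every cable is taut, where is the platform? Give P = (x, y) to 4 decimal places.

expand ‖A_i−P‖²=L_i² and subtract eq 1 (c_i ≔ ‖A_i‖²−L_i²)
c_1 = 100.0000+25.0000−78.5000 = 46.5000
eq1−eq2 → [10.0000  10.0000]·P = 40.0000
eq1−eq3 → [10.0000  0.0000]·P = 15.0000
eq1−eq4 → [20.0000  10.0000]·P = 55.0000
2×2 solve → P = (1.5000, 2.5000)
check cable 4: ‖A_4−P‖² = 8.5000 ≈ L_4² = 8.5000 ✓

(1.5000, 2.5000)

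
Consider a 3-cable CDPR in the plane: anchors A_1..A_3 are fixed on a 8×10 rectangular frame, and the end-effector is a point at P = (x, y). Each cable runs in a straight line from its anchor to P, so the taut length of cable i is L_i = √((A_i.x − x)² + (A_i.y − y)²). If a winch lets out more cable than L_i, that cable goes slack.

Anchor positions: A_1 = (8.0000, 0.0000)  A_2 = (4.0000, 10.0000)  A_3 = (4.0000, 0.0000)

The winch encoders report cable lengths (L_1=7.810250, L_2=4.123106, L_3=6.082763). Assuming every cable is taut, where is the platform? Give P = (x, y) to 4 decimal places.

circle eqns → linear via eq_j − eq_1; set k_j = A_j·A_j − L_j²
k_1 = 64.0000+0.0000−61.0000 = 3.0000
8.0000·x − 20.0000·y = k_1−k_2 = -96.0000
8.0000·x + 0.0000·y = k_1−k_3 = 24.0000
solve first two rows → x=3.0000, y=6.0000

(3.0000, 6.0000)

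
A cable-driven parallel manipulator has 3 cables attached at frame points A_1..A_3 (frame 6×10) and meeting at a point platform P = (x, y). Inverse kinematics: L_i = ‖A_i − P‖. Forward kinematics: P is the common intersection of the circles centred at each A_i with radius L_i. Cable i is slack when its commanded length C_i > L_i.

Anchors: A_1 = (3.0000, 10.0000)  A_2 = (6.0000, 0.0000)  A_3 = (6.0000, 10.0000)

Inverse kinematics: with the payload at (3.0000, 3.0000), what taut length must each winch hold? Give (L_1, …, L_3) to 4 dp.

cable 1: Δx=0.0000, Δy=7.0000; L_1 = √(Δx²+Δy²) = 7.0000
cable 2: Δx=3.0000, Δy=-3.0000; L_2 = √(Δx²+Δy²) = 4.2426
cable 3: Δx=3.0000, Δy=7.0000; L_3 = √(Δx²+Δy²) = 7.6158

(7.0000, 4.2426, 7.6158)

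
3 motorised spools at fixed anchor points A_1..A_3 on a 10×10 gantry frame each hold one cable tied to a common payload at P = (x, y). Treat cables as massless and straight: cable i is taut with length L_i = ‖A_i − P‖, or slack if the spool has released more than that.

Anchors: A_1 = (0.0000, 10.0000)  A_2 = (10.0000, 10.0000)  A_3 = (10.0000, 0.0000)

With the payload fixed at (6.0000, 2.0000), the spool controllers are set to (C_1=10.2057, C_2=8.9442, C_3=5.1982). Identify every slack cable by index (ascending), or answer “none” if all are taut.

1, 3

cable 1: L_1 = ‖A_1−P‖ = 10.0000;  C_1 = 10.2057 → slack
cable 2: L_2 = ‖A_2−P‖ = 8.9443;  C_2 = 8.9442 → taut
cable 3: L_3 = ‖A_3−P‖ = 4.4721;  C_3 = 5.1982 → slack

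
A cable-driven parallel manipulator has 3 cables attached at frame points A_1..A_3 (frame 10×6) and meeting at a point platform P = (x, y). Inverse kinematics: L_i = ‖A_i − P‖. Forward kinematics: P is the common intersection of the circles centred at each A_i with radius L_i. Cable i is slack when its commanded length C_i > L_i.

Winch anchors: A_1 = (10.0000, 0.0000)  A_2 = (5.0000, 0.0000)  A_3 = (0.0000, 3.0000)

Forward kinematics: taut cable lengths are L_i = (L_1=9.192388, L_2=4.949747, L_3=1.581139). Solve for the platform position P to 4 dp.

(1.5000, 3.5000)

expand ‖A_i−P‖²=L_i² and subtract eq 1 (k_i ≔ ‖A_i‖²−L_i²)
k_1 = 100.0000+0.0000−84.5000 = 15.5000
eq1−eq2 → [10.0000  0.0000]·P = 15.0000
eq1−eq3 → [20.0000  -6.0000]·P = 9.0000
2×2 solve → P = (1.5000, 3.5000)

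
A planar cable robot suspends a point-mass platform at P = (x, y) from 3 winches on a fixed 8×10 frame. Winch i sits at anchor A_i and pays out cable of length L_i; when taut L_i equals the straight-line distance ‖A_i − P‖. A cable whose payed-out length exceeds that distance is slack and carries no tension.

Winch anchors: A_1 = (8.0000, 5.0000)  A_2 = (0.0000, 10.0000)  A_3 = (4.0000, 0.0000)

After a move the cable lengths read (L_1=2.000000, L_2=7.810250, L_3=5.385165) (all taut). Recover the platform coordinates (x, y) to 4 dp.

circle eqns → linear via eq_j − eq_1; set q_j = A_j·A_j − L_j²
q_1 = 64.0000+25.0000−4.0000 = 85.0000
16.0000·x − 10.0000·y = q_1−q_2 = 46.0000
8.0000·x + 10.0000·y = q_1−q_3 = 98.0000
solve first two rows → x=6.0000, y=5.0000

(6.0000, 5.0000)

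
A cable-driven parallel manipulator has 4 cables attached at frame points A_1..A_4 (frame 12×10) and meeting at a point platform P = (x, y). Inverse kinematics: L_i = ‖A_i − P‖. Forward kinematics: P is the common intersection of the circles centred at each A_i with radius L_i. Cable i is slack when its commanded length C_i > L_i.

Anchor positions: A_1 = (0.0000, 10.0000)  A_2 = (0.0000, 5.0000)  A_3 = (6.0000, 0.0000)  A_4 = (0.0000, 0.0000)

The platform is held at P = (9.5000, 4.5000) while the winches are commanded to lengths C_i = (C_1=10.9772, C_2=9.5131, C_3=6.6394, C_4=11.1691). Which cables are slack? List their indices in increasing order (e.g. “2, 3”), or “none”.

cable 1: L_1 = ‖A_1−P‖ = 10.9772;  C_1 = 10.9772 → taut
cable 2: L_2 = ‖A_2−P‖ = 9.5131;  C_2 = 9.5131 → taut
cable 3: L_3 = ‖A_3−P‖ = 5.7009;  C_3 = 6.6394 → slack
cable 4: L_4 = ‖A_4−P‖ = 10.5119;  C_4 = 11.1691 → slack

3, 4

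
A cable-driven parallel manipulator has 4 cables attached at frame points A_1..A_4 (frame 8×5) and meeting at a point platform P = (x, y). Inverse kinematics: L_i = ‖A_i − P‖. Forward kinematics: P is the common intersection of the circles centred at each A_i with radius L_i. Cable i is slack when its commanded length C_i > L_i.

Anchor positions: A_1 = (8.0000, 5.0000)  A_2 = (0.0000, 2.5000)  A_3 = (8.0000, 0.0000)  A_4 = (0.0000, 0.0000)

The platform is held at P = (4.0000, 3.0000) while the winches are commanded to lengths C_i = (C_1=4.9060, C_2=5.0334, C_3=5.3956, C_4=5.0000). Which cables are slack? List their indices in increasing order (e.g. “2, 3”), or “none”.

i=1: geometric 4.4721 vs commanded 4.9060 ⇒ slack
i=2: geometric 4.0311 vs commanded 5.0334 ⇒ slack
i=3: geometric 5.0000 vs commanded 5.3956 ⇒ slack
i=4: geometric 5.0000 vs commanded 5.0000 ⇒ taut

1, 2, 3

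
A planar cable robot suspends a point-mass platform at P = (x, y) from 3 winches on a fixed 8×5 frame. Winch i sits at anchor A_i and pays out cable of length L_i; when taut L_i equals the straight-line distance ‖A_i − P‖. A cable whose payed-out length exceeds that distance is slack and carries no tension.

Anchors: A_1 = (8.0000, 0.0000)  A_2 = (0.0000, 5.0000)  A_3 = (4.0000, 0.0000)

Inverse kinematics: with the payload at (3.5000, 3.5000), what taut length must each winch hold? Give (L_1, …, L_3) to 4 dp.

L_1 = √((8.0000−3.5000)² + (0.0000−3.5000)²) = 5.7009
L_2 = √((0.0000−3.5000)² + (5.0000−3.5000)²) = 3.8079
L_3 = √((4.0000−3.5000)² + (0.0000−3.5000)²) = 3.5355

(5.7009, 3.8079, 3.5355)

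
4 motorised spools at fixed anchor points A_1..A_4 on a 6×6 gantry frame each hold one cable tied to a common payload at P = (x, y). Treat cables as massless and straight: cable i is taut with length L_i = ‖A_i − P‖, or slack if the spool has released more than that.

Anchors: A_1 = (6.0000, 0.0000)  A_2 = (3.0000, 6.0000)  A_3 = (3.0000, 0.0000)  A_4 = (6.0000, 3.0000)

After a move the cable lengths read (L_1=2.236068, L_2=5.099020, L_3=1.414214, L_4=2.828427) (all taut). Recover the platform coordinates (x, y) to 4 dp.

expand ‖A_i−P‖²=L_i² and subtract eq 1 (k_i ≔ ‖A_i‖²−L_i²)
k_1 = 36.0000+0.0000−5.0000 = 31.0000
eq1−eq2 → [6.0000  -12.0000]·P = 12.0000
eq1−eq3 → [6.0000  0.0000]·P = 24.0000
eq1−eq4 → [0.0000  -6.0000]·P = -6.0000
2×2 solve → P = (4.0000, 1.0000)
check cable 4: ‖A_4−P‖² = 8.0000 ≈ L_4² = 8.0000 ✓

(4.0000, 1.0000)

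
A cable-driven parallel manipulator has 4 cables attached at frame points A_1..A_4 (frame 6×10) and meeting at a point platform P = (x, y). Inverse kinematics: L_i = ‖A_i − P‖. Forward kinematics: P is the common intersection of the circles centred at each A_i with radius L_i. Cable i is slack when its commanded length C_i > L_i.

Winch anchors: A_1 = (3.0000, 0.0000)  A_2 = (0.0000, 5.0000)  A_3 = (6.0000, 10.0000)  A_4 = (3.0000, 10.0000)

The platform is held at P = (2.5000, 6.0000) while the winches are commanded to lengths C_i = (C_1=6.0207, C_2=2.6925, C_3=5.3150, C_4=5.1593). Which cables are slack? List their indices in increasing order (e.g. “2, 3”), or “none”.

cable 1: L_1 = ‖A_1−P‖ = 6.0208;  C_1 = 6.0207 → taut
cable 2: L_2 = ‖A_2−P‖ = 2.6926;  C_2 = 2.6925 → taut
cable 3: L_3 = ‖A_3−P‖ = 5.3151;  C_3 = 5.3150 → taut
cable 4: L_4 = ‖A_4−P‖ = 4.0311;  C_4 = 5.1593 → slack

4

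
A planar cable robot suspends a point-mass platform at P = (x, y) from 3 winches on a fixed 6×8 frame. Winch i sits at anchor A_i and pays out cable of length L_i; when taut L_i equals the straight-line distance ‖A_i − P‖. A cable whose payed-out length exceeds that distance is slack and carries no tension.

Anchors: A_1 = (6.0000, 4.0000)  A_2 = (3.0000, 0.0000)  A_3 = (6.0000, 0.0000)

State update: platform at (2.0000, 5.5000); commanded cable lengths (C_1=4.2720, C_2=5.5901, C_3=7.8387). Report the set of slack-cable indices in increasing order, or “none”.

3

cable 1: L_1 = ‖A_1−P‖ = 4.2720;  C_1 = 4.2720 → taut
cable 2: L_2 = ‖A_2−P‖ = 5.5902;  C_2 = 5.5901 → taut
cable 3: L_3 = ‖A_3−P‖ = 6.8007;  C_3 = 7.8387 → slack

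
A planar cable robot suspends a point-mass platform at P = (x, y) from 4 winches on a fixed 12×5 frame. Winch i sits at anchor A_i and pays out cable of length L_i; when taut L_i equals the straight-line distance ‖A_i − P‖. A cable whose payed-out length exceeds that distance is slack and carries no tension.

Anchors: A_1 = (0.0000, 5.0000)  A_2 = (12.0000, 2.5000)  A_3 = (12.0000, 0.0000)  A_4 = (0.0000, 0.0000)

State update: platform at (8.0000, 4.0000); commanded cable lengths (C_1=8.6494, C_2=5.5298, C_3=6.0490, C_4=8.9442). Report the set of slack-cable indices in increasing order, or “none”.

cable 1: √((-8.0000)²+(1.0000)²)=8.0623, C_1=8.6494: slack
cable 2: √((4.0000)²+(-1.5000)²)=4.2720, C_2=5.5298: slack
cable 3: √((4.0000)²+(-4.0000)²)=5.6569, C_3=6.0490: slack
cable 4: √((-8.0000)²+(-4.0000)²)=8.9443, C_4=8.9442: taut

1, 2, 3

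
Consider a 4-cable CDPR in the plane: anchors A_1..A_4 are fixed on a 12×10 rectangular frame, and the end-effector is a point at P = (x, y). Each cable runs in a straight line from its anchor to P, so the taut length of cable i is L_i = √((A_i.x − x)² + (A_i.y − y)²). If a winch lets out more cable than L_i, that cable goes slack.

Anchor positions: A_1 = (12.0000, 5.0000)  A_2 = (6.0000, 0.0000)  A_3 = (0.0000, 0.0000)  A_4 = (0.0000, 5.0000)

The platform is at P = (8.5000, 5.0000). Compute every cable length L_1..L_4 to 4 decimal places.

L_1: Δ = A_1−P = (3.5000, 0.0000) → ‖Δ‖ = √12.2500 = 3.5000
L_2: Δ = A_2−P = (-2.5000, -5.0000) → ‖Δ‖ = √31.2500 = 5.5902
L_3: Δ = A_3−P = (-8.5000, -5.0000) → ‖Δ‖ = √97.2500 = 9.8615
L_4: Δ = A_4−P = (-8.5000, 0.0000) → ‖Δ‖ = √72.2500 = 8.5000

(3.5000, 5.5902, 9.8615, 8.5000)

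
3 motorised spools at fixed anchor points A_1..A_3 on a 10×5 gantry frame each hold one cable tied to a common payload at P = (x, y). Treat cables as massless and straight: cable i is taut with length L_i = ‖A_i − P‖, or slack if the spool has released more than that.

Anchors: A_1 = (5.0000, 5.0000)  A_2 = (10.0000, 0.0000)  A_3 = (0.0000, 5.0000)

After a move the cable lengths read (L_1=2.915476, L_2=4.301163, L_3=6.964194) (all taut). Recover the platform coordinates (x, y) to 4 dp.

(6.5000, 2.5000)

circle eqns → linear via eq_j − eq_1; set c_j = A_j·A_j − L_j²
c_1 = 25.0000+25.0000−8.5000 = 41.5000
-10.0000·x + 10.0000·y = c_1−c_2 = -40.0000
10.0000·x + 0.0000·y = c_1−c_3 = 65.0000
solve first two rows → x=6.5000, y=2.5000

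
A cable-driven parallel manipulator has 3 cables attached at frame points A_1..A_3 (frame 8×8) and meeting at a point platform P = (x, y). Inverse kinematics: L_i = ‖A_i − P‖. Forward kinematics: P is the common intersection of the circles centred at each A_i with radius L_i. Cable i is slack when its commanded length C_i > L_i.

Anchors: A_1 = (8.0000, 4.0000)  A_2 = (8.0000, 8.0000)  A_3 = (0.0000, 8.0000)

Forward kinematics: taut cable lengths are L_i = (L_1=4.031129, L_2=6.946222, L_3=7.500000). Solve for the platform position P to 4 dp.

circle eqns → linear via eq_j − eq_1; set c_j = A_j·A_j − L_j²
c_1 = 64.0000+16.0000−16.2500 = 63.7500
0.0000·x − 8.0000·y = c_1−c_2 = -16.0000
16.0000·x − 8.0000·y = c_1−c_3 = 56.0000
solve first two rows → x=4.5000, y=2.0000

(4.5000, 2.0000)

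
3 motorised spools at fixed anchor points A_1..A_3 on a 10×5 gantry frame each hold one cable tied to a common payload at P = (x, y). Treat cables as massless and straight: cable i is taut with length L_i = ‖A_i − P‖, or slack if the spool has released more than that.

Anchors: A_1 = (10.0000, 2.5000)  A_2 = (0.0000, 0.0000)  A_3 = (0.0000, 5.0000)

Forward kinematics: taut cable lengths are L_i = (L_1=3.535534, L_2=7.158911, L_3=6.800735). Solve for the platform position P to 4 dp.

expand ‖A_i−P‖²=L_i² and subtract eq 1 (c_i ≔ ‖A_i‖²−L_i²)
c_1 = 100.0000+6.2500−12.5000 = 93.7500
eq1−eq2 → [20.0000  5.0000]·P = 145.0000
eq1−eq3 → [20.0000  -5.0000]·P = 115.0000
2×2 solve → P = (6.5000, 3.0000)

(6.5000, 3.0000)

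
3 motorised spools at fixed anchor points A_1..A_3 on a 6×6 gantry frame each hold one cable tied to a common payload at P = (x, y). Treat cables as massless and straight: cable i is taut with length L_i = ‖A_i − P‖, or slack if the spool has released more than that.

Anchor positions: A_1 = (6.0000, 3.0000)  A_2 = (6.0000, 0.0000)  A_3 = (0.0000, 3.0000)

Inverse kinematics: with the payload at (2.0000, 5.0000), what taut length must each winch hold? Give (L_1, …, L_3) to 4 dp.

cable 1: Δx=4.0000, Δy=-2.0000; L_1 = √(Δx²+Δy²) = 4.4721
cable 2: Δx=4.0000, Δy=-5.0000; L_2 = √(Δx²+Δy²) = 6.4031
cable 3: Δx=-2.0000, Δy=-2.0000; L_3 = √(Δx²+Δy²) = 2.8284

(4.4721, 6.4031, 2.8284)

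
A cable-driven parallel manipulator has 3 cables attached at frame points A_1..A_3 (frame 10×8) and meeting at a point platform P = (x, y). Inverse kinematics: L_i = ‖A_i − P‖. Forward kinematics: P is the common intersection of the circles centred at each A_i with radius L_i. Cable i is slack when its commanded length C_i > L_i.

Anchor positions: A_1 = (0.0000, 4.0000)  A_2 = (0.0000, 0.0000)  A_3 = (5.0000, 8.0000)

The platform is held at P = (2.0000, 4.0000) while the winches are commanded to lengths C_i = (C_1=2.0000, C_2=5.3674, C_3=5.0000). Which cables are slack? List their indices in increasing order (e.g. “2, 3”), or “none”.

cable 1: √((-2.0000)²+(0.0000)²)=2.0000, C_1=2.0000: taut
cable 2: √((-2.0000)²+(-4.0000)²)=4.4721, C_2=5.3674: slack
cable 3: √((3.0000)²+(4.0000)²)=5.0000, C_3=5.0000: taut

2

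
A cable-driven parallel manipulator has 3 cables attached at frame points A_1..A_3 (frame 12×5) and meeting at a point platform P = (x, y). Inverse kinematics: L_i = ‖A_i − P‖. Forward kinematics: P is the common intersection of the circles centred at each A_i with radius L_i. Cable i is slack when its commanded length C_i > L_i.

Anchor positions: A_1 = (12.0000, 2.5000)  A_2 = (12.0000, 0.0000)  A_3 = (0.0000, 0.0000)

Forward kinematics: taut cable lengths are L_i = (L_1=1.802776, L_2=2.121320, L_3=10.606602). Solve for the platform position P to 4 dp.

each cable: (A_i−P)·(A_i−P) = L_i²; let q_i = ‖A_i‖²−L_i²
q_1 = 144.0000+6.2500−3.2500 = 147.0000
row 1: 0.0000x + 5.0000y = 7.5000  (q_2=139.5000)
row 2: 24.0000x + 5.0000y = 259.5000  (q_3=-112.5000)
Cramer on rows 1–2 → x = 10.5000, y = 1.5000

(10.5000, 1.5000)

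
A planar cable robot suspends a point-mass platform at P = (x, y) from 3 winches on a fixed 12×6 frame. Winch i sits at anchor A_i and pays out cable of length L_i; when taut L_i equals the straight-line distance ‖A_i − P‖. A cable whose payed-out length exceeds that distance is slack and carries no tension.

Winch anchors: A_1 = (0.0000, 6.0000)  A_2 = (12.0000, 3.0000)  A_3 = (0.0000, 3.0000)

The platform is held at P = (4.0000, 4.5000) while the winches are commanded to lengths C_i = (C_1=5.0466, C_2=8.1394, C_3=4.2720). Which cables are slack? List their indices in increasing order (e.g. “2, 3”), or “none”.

i=1: geometric 4.2720 vs commanded 5.0466 ⇒ slack
i=2: geometric 8.1394 vs commanded 8.1394 ⇒ taut
i=3: geometric 4.2720 vs commanded 4.2720 ⇒ taut

1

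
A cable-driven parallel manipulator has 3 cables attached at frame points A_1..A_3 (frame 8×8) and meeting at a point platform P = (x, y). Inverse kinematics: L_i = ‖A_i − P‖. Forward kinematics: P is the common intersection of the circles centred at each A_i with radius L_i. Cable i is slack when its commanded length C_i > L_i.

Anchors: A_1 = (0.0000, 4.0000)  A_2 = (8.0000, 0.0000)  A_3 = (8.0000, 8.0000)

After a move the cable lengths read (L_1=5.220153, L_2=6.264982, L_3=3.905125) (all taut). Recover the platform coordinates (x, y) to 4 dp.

expand ‖A_i−P‖²=L_i² and subtract eq 1 (k_i ≔ ‖A_i‖²−L_i²)
k_1 = 0.0000+16.0000−27.2500 = -11.2500
eq1−eq2 → [-16.0000  8.0000]·P = -36.0000
eq1−eq3 → [-16.0000  -8.0000]·P = -124.0000
2×2 solve → P = (5.0000, 5.5000)

(5.0000, 5.5000)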